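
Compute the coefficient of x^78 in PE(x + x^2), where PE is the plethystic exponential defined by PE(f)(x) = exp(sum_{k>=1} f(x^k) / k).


With f(x) = x + x^2, the exponent is sum_{k>=1} (x^k + x^(2k)) / k = -ln(1 - x) - ln(1 - x^2). Exponentiating:
PE(x + x^2) = 1 / ((1 - x)(1 - x^2)).
This is the generating function for partitions of n into parts of size 1 or 2. The number of 2's can be any j in 0..39, and the rest are 1's, so
[x^78] = floor(78/2) + 1 = 40.

40


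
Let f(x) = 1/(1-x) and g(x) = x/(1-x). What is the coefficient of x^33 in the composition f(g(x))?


First simplify the composition: f(g(x)) = 1/(1 - x/(1-x)) = (1-x)/((1-x) - x) = (1-x)/(1-2x).
Now extract the coefficient. Write (1-x)/(1-2x) = 1/(1-2x) - x/(1-2x).
The coefficient of x^n in 1/(1-2x) is 2^n, and in x/(1-2x) is 2^(n-1) (for n >= 1).
So the coefficient of x^33 is 2^33 - 2^32 = 8589934592 - 4294967296 = 4294967296.

4294967296


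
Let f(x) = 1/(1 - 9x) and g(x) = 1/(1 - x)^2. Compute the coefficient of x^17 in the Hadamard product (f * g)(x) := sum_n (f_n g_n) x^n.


f has coefficients f_k = 9^k. For g = 1/(1 - x)^2 the coefficient is g_k = C(k + 1, 1) = k + 1. The Hadamard coefficient is (f * g)_k = 9^k * (k + 1).
For k = 17: 9^17 * 18 = 16677181699666569 * 18 = 300189270593998242.

300189270593998242


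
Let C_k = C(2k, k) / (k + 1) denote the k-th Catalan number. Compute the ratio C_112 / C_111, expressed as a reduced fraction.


Using C_k = (2k)! / (k! (k+1)!), the ratio C_{k+1}/C_k simplifies to
C_{k+1}/C_k = [(2k+2)! / ((k+1)! (k+2)!)] * [k! (k+1)! / (2k)!]
 = (2k+2)(2k+1) / ((k+1)(k+2)) = 2(2k+1) / (k+2).
For k = 111: 2(2*111 + 1) / (111 + 2) = 446/113 = 446/113.

446/113


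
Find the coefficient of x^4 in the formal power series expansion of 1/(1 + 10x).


Write 1/(1 + c x) = 1/(1 - (-c) x) and apply the geometric-series identity
1/(1 - y) = sum_{k>=0} y^k to get 1/(1 + c x) = sum_{k>=0} (-c)^k x^k.
So the coefficient of x^k is (-c)^k = (-1)^k * c^k.
Here c = 10 and k = 4:
(-10)^4 = 1 * 10000 = 10000

10000


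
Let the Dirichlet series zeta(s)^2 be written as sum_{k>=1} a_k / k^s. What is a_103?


The Dirichlet convolution of the constant function 1 with itself gives (1 * 1)(k) = sum_{d | k} 1 = d(k), the number of positive divisors of k.
Since zeta(s) = sum_{k>=1} 1/k^s, we have zeta(s)^2 = sum_{k>=1} d(k)/k^s, so a_k = d(k).
For k = 103: the divisors are 1, 103.
Count = 2.

2


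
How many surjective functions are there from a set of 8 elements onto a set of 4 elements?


By inclusion-exclusion on which target elements are missed, the number of surjections from an n-set onto a k-set is
surj(n, k) = sum_{j=0}^{k} (-1)^j C(k, j) (k - j)^n.
Equivalently surj(n, k) = k! * S(n, k), where S(n, k) is the Stirling number of the second kind.
For n = 8, k = 4:
S(8, 4) = 1701, so
surj = 4! * 1701 = 24 * 1701 = 40824.

40824


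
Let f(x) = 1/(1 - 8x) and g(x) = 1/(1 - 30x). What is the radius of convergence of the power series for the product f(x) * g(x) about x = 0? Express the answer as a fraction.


The radius of 1/(1 - 8x) is 1/8 (nearest singularity at x = 1/8), and the radius of 1/(1 - 30x) is 1/30.
The product f(x)*g(x) = 1/((1 - 8x)(1 - 30x)) has singularities at both 1/8 and 1/30, so its radius of convergence is the distance to the nearest one:
min(1/8, 1/30) = 1/30.

1/30


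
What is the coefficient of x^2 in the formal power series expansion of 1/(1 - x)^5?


The expansion 1/(1 - x)^r = sum_{k>=0} C(k + r - 1, r - 1) x^k follows from the multiset / negative-binomial theorem (or from repeated differentiation of the geometric series).
For r = 5 and k = 2:
C(6, 4) = 720 / (24 * 2) = 15.

15


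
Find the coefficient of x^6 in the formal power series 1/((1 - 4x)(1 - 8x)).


By partial fractions or Cauchy convolution:
The coefficient equals sum_{k=0}^{6} 4^k * 8^(6-k).
= 520192

520192


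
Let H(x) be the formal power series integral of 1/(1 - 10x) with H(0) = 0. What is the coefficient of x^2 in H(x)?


1/(1 - 10x) = sum_{k>=0} 10^k x^k. Integrating termwise with H(0) = 0:
H(x) = sum_{k>=0} 10^k x^(k+1) / (k+1) = sum_{m>=1} 10^(m-1) x^m / m.
For m = 2: 10^1/2 = 10/2 = 5.

5


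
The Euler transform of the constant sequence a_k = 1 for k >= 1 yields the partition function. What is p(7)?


The Euler transform converts the sequence a_k = 1 into the number of integer partitions.
Using the recurrence or dynamic programming:
p(7) = 15

15


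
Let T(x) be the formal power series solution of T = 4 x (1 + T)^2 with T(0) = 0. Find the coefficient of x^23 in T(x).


Apply the Lagrange inversion formula: if T = 4 x * phi(T) with phi(t) = (1 + t)^2, then [x^n] T = 4^n * (1/n) [t^(n-1)] phi(t)^n = 4^n * (1/n) [t^(n-1)] (1 + t)^(2n) = 4^n * (1/n) C(2n, n-1).
Using the identity C(2n, n-1) = C(2n, n) * n / (n+1), the unscaled factor equals C(2n, n) / (n+1) = C_n, the n-th Catalan number.
For n = 23: C_23 = C(46, 23) / 24 = 8233430727600/24 = 343059613650.
With the 4^23 = 70368744177664 factor, the coefficient is 70368744177664 * 343059613650 = 24140674190625098799513600.

24140674190625098799513600


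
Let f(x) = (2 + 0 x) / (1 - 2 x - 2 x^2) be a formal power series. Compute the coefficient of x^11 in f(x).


Write f(x) = sum_{k>=0} a_k x^k. Multiplying both sides by 1 - 2 x - 2 x^2 gives
(1 - 2 x - 2 x^2) sum_{k>=0} a_k x^k = 2 + 0 x.
Matching coefficients:
 x^0: a_0 = 2
 x^1: a_1 - 2 a_0 = 0  =>  a_1 = 2*2 + 0 = 4
 x^k (k >= 2): a_k = 2 a_{k-1} + 2 a_{k-2}.
Iterating: a_2 = 12, a_3 = 32, a_4 = 88, a_5 = 240, a_6 = 656, a_7 = 1792, a_8 = 4896, a_9 = 13376, a_10 = 36544, a_11 = 99840.
So the coefficient of x^11 is 99840.

99840


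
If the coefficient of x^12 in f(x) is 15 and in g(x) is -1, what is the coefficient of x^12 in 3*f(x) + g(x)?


Scalar multiplication scales coefficients: 3 * 15 = 45.
Then add the g coefficient: 45 + -1
= 44

44


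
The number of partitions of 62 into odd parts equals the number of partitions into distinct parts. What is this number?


Computing partitions of 62 into odd parts (1, 3, 5, ...):
Using the generating function prod_{k>=0} 1/(1-x^(2k+1)),
the count is 13394

13394


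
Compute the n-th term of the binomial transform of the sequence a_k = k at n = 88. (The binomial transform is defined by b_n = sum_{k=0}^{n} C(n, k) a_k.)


With a_k = k, b_n = sum_{k=0}^{n} C(n, k) k. Using k * C(n, k) = n * C(n-1, k-1) gives b_n = n * sum_{k>=1} C(n-1, k-1) = n * 2^(n-1).
For n = 88: 88 * 2^87 = 88 * 154742504910672534362390528 = 13617340432139183023890366464.

13617340432139183023890366464


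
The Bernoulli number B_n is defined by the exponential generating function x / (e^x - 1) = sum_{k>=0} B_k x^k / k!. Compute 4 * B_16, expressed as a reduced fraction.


Bernoulli numbers can also be computed recursively via B_0 = 1 and sum_{j=0}^{m} C(m+1, j) B_j = 0 for m >= 1. Odd-index Bernoulli numbers vanish for k >= 3.
Computing B_16 = -3617/510, so 4 * B_16 = 4 * -3617/510 = -7234/255.

-7234/255


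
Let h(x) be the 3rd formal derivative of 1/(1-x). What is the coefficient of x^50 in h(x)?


Differentiating 3 times: d^3/dx^3 [1/(1-x)] = 3!/(1-x)^4.
The expansion 1/(1-x)^4 = sum_{k>=0} C(k+3, 3) x^k, so the coefficient of x^n in 3!/(1-x)^4 is 3! * C(n+3, 3).
For n = 50: 6 * C(53, 3) = 6 * 23426 = 140556

140556


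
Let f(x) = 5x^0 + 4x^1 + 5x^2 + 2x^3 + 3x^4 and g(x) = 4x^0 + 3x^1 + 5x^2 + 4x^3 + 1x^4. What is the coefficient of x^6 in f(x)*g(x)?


Cauchy product at x^6:
5*1 + 2*4 + 3*5
= 28

28


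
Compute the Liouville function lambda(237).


The Liouville function is lambda(k) = (-1)^Omega(k), where Omega(k) counts the prime factors of k with multiplicity.
Factoring: 237 = 3 * 79, so Omega(237) = 2.
lambda(237) = (-1)^2 = 1.

1


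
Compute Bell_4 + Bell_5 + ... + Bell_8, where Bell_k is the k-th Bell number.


Recall Bell_k counts set partitions of a k-set (with Bell_0 = 1 by convention).
Bell_4 through Bell_8: 15, 52, 203, 877, 4140
Sum = 15 + 52 + 203 + 877 + 4140 = 5287.

5287


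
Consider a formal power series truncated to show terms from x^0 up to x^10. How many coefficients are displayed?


From x^0 to x^10 inclusive, the count is 10 - 0 + 1 = 11.

11


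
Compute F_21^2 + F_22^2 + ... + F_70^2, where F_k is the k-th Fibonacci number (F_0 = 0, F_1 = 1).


There is a standard identity sum_{k=0}^{N} F_k^2 = F_N * F_{N+1} (proved inductively from the telescoping relation F_k^2 = F_k F_{k+1} - F_{k-1} F_k). Then
sum_{k=21}^{70} F_k^2 = F_70 F_71 - F_20 F_21.
Computing: F_70 = 190392490709135, F_71 = 308061521170129, F_20 = 6765, F_21 = 10946.
Sum = 190392490709135 * 308061521170129 - 6765 * 10946 = 58652600307225780746115378725.

58652600307225780746115378725


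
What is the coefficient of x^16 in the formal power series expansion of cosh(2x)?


The Maclaurin series is cosh(t) = sum_{m>=0} t^(2m) / (2m)!, so substituting t = 2x, only even powers of x are nonzero, with coefficient of x^(2m) equal to 2^(2m) / (2m)!.
For x^16 the coefficient is 2^16/16! = 65536/20922789888000 = 2/638512875.

2/638512875


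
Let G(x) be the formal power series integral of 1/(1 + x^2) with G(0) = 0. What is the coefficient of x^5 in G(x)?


1/(1 + x^2) = sum_{j>=0} (-1)^j x^(2j). Integrating termwise with G(0) = 0:
G(x) = sum_{j>=0} (-1)^j x^(2j+1) / (2j+1) = arctan(x).
Only odd powers are nonzero. For x^5 write 5 = 2*2 + 1, giving
(-1)^2 / 5 = 1/5 = 1/5.

1/5


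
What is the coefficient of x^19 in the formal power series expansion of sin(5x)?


The Maclaurin series is sin(t) = sum_{k>=0} (-1)^k t^(2k+1) / (2k+1)!, so substituting t = 5x, only odd powers of x are nonzero, with coefficient of x^(2k+1) equal to (-1)^k 5^(2k+1) / (2k+1)!.
Write 19 = 2*9 + 1, giving the coefficient (-1)^9 * 5^19 / 19! = -19073486328125/121645100408832000 = -152587890625/973160803270656.

-152587890625/973160803270656


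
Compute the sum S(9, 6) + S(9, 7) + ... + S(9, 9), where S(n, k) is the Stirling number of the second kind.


By definition, S(n, k) counts partitions of an n-set into exactly k nonempty blocks.
Computing row n = 9 for k = 6..9:
S(9, k): 2646, 462, 36, 1
Sum = 3145.

3145


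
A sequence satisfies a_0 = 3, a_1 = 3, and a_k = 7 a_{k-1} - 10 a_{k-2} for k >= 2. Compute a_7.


The characteristic equation is t^2 - 7 t + 10 = 0, with roots r_1 = 5 and r_2 = 2 (so c_1 = r_1 + r_2, c_2 = -r_1 r_2 as required).
One can use the closed form a_n = A r_1^n + B r_2^n, but direct iteration is more reliable:
a_0 = 3, a_1 = 3, a_2 = -9, a_3 = -93, a_4 = -561, a_5 = -2997, a_6 = -15369, a_7 = -77613.
So a_7 = -77613.

-77613


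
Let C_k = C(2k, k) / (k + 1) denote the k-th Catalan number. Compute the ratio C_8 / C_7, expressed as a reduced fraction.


Using C_k = (2k)! / (k! (k+1)!), the ratio C_{k+1}/C_k simplifies to
C_{k+1}/C_k = [(2k+2)! / ((k+1)! (k+2)!)] * [k! (k+1)! / (2k)!]
 = (2k+2)(2k+1) / ((k+1)(k+2)) = 2(2k+1) / (k+2).
For k = 7: 2(2*7 + 1) / (7 + 2) = 30/9 = 10/3.

10/3


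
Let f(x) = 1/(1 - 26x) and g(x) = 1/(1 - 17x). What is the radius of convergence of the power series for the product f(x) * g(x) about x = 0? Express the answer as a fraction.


The radius of 1/(1 - 26x) is 1/26 (nearest singularity at x = 1/26), and the radius of 1/(1 - 17x) is 1/17.
The product f(x)*g(x) = 1/((1 - 26x)(1 - 17x)) has singularities at both 1/26 and 1/17, so its radius of convergence is the distance to the nearest one:
min(1/26, 1/17) = 1/26.

1/26


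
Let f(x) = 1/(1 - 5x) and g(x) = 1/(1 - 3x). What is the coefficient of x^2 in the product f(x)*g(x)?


The coefficient of x^n in f*g is the Cauchy product: sum_{k=0}^{n} a^k * b^(n-k).
With a=5, b=3, n=2:
sum_{k=0}^{2} 5^k * 3^(2-k)
= 49

49


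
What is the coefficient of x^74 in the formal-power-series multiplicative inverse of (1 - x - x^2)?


Let the inverse be f(x) = sum_{k>=0} a_k x^k. From f(x) * (1 - x - x^2) = 1 and matching coefficients:
 x^0: a_0 = 1.
 x^1: a_1 - a_0 = 0, so a_1 = 1.
 x^k (k >= 2): a_k - a_{k-1} - a_{k-2} = 0, i.e. a_k = a_{k-1} + a_{k-2}.
This is the Fibonacci-type recurrence shifted so that a_0 = a_1 = 1.
Iterating: a_0=1, a_1=1, a_2=2, a_3=3, a_4=5, a_5=8, a_6=13, a_7=21, a_8=34, a_9=55, ...
a_74 = 2111485077978050.

2111485077978050


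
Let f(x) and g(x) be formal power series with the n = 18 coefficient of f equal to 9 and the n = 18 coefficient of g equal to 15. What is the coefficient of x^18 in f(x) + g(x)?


Addition of formal power series is termwise.
The coefficient of x^18 in f + g = 9 + 15
= 24

24


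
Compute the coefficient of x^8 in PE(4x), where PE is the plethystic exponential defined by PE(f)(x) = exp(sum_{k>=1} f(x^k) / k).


With f(x) = 4x, the exponent is sum_{k>=1} 4 x^k / k = 4 * (-ln(1 - x)). Exponentiating:
PE(4x) = exp(-4 ln(1 - x)) = 1/(1 - x)^4.
By the negative binomial expansion, [x^n] 1/(1 - x)^4 = C(n + 3, 3).
For n = 8: C(11, 3) = 165.

165


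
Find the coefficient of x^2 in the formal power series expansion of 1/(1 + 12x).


Write 1/(1 + c x) = 1/(1 - (-c) x) and apply the geometric-series identity
1/(1 - y) = sum_{k>=0} y^k to get 1/(1 + c x) = sum_{k>=0} (-c)^k x^k.
So the coefficient of x^k is (-c)^k = (-1)^k * c^k.
Here c = 12 and k = 2:
(-12)^2 = 1 * 144 = 144

144


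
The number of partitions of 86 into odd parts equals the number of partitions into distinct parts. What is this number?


Computing partitions of 86 into odd parts (1, 3, 5, ...):
Using the generating function prod_{k>=0} 1/(1-x^(2k+1)),
the count is 133184

133184


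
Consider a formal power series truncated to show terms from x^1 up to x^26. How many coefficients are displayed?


From x^1 to x^26 inclusive, the count is 26 - 1 + 1 = 26.

26


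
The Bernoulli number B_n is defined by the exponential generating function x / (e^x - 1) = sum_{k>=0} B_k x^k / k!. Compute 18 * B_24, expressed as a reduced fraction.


Bernoulli numbers can also be computed recursively via B_0 = 1 and sum_{j=0}^{m} C(m+1, j) B_j = 0 for m >= 1. Odd-index Bernoulli numbers vanish for k >= 3.
Computing B_24 = -236364091/2730, so 18 * B_24 = 18 * -236364091/2730 = -709092273/455.

-709092273/455


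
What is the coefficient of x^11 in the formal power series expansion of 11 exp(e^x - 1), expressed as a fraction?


exp(e^x - 1) is the exponential generating function for the Bell numbers Bell_k: exp(e^x - 1) = sum_{k>=0} Bell_k x^k / k!.
So the coefficient of x^11 in 11 exp(e^x - 1) is 11 Bell_11 / 11!.
Computing: Bell_11 = 678570 and 11! = 39916800, giving
11 * 678570/39916800 = 22619/120960.

22619/120960


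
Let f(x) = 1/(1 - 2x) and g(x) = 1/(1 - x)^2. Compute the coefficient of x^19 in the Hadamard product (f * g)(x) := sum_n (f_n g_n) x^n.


f has coefficients f_k = 2^k. For g = 1/(1 - x)^2 the coefficient is g_k = C(k + 1, 1) = k + 1. The Hadamard coefficient is (f * g)_k = 2^k * (k + 1).
For k = 19: 2^19 * 20 = 524288 * 20 = 10485760.

10485760


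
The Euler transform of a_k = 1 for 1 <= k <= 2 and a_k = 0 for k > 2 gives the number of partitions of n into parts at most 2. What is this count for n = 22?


Partitions of 22 into parts at most 2:
Using generating function (1-x)^(-1)(1-x^2)^(-1),
the coefficient of x^22 = 12

12


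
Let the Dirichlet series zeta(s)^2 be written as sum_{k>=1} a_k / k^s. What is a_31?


The Dirichlet convolution of the constant function 1 with itself gives (1 * 1)(k) = sum_{d | k} 1 = d(k), the number of positive divisors of k.
Since zeta(s) = sum_{k>=1} 1/k^s, we have zeta(s)^2 = sum_{k>=1} d(k)/k^s, so a_k = d(k).
For k = 31: the divisors are 1, 31.
Count = 2.

2


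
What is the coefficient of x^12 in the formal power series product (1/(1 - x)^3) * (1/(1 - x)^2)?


Combine the factors: (1/(1 - x)^3) * (1/(1 - x)^2) = 1/(1 - x)^5.
Then use 1/(1 - x)^r = sum_{k>=0} C(k + r - 1, r - 1) x^k with r = 5 and k = 12:
C(16, 4) = 1820.

1820


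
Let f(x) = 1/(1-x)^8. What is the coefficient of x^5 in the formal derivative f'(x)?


Differentiate: d/dx [ 1/(1-x)^r ] = r / (1-x)^(r+1).
Here r = 8, so f'(x) = 8 / (1-x)^9.
The expansion of 1/(1-x)^(r+1) has coefficient of x^n equal to C(n+r, r).
So the coefficient of x^5 in f'(x) is
8 * C(13, 8) = 8 * 1287 = 10296

10296


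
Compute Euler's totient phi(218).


phi(n) counts integers in [1, n] coprime to n. Using the multiplicative formula phi(n) = n * prod_{p | n} (1 - 1/p):
218 = 2 * 109, so
phi(218) = 218 * (1 - 1/2) * (1 - 1/109) = 108.

108


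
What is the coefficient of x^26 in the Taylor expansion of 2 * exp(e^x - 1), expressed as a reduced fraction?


exp(e^x - 1) = sum_{k>=0} Bell_k x^k / k!, where Bell_k is the k-th Bell number.
So the coefficient of x^26 is 2 * Bell_26 / 26!.
Computing: Bell_26 = 49631246523618756274 and 26! = 403291461126605635584000000, giving
2 * 49631246523618756274/403291461126605635584000000 = 1459742544812316361/5930756781273612288000000.

1459742544812316361/5930756781273612288000000


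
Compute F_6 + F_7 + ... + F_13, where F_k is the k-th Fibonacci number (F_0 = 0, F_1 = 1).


Use the identity sum_{k=0}^{N} F_k = F_{N+2} - 1 (which follows from F_{k+2} - F_{k+1} = F_k). Then
sum_{k=6}^{13} F_k = (F_{15} - 1) - (F_{7} - 1) = F_{15} - F_{7}.
Computing: F_{15} = 610, F_{7} = 13, so
Sum = 610 - 13 = 597.

597


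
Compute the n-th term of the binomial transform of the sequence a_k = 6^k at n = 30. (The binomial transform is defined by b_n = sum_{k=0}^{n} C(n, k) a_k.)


With a_k = 6^k, b_n = sum_{k=0}^{n} C(n, k) 6^k = (1 + 6)^n by the binomial theorem.
For n = 30: (1 + 6)^30 = 7^30 = 22539340290692258087863249.

22539340290692258087863249


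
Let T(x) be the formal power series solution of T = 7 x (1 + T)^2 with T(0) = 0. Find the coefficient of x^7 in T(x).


Apply the Lagrange inversion formula: if T = 7 x * phi(T) with phi(t) = (1 + t)^2, then [x^n] T = 7^n * (1/n) [t^(n-1)] phi(t)^n = 7^n * (1/n) [t^(n-1)] (1 + t)^(2n) = 7^n * (1/n) C(2n, n-1).
Using the identity C(2n, n-1) = C(2n, n) * n / (n+1), the unscaled factor equals C(2n, n) / (n+1) = C_n, the n-th Catalan number.
For n = 7: C_7 = C(14, 7) / 8 = 3432/8 = 429.
With the 7^7 = 823543 factor, the coefficient is 823543 * 429 = 353299947.

353299947


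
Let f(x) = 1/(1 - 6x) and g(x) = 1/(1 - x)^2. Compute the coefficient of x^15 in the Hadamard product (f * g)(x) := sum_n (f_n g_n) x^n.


f has coefficients f_k = 6^k. For g = 1/(1 - x)^2 the coefficient is g_k = C(k + 1, 1) = k + 1. The Hadamard coefficient is (f * g)_k = 6^k * (k + 1).
For k = 15: 6^15 * 16 = 470184984576 * 16 = 7522959753216.

7522959753216


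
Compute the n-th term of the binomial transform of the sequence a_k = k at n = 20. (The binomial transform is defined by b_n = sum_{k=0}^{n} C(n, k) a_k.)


With a_k = k, b_n = sum_{k=0}^{n} C(n, k) k. Using k * C(n, k) = n * C(n-1, k-1) gives b_n = n * sum_{k>=1} C(n-1, k-1) = n * 2^(n-1).
For n = 20: 20 * 2^19 = 20 * 524288 = 10485760.

10485760


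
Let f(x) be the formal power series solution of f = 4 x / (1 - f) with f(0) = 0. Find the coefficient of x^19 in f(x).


Apply Lagrange inversion: f = 4 x * phi(f) with phi(t) = 1/(1 - t), so
[x^n] f = 4^n * (1/n) [t^(n-1)] phi(t)^n = 4^n * (1/n) [t^(n-1)] (1 - t)^(-n) = 4^n * (1/n) C(2n - 2, n - 1) = 4^n * C_{n-1}.
For n = 19: C_18 = C(36, 18) / 19 = 9075135300/19 = 477638700.
With the 4^19 = 274877906944 factor, the coefficient is 274877906944 * 477638700 = 131292326131453132800.

131292326131453132800


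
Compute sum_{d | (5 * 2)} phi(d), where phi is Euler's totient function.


First, 5 * 2 = 10. One classical identity is sum_{d | n} phi(d) = n (each k in [1, n] has a unique gcd with n, and among the k's with gcd(k, n) = n/d there are phi(d) of them). So the sum equals 10. We also verify directly:
Divisors of 10: 1, 2, 5, 10.
phi values: 1, 1, 4, 4.
Sum = 10.

10


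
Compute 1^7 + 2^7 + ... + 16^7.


This power sum has a closed form given by Faulhaber's formula
sum_{k=1}^{m} k^p = (1 / (p + 1)) * sum_{j=0}^{p} C(p + 1, j) B_j m^(p + 1 - j),
but for small m direct computation is fastest:
1 + 128 + 2187 + 16384 + 78125 + 279936 + 823543 + 2097152 + 4782969 + 10000000 + 19487171 + 35831808 + 62748517 + 105413504 + 170859375 + 268435456 = 680856256.

680856256


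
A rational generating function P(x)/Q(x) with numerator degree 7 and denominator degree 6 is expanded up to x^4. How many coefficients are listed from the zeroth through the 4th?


Expanding up to x^4 gives the coefficients for x^0, x^1, ..., x^4.
That is 4 + 1 = 5 coefficients in total.

5


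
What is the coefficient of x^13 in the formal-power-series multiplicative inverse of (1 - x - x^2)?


Let the inverse be f(x) = sum_{k>=0} a_k x^k. From f(x) * (1 - x - x^2) = 1 and matching coefficients:
 x^0: a_0 = 1.
 x^1: a_1 - a_0 = 0, so a_1 = 1.
 x^k (k >= 2): a_k - a_{k-1} - a_{k-2} = 0, i.e. a_k = a_{k-1} + a_{k-2}.
This is the Fibonacci-type recurrence shifted so that a_0 = a_1 = 1.
Iterating: a_0=1, a_1=1, a_2=2, a_3=3, a_4=5, a_5=8, a_6=13, a_7=21, a_8=34, a_9=55, ...
a_13 = 377.

377


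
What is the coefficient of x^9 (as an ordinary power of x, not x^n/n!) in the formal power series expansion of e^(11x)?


The exponential series is e^y = sum_{k>=0} y^k / k!. Substituting y = 11x gives
e^(11x) = sum_{k>=0} 11^k x^k / k!.
So the coefficient of x^n is a^n/n! with a = 11, n = 9:
11^9 / 9! = 2357947691/362880 = 2357947691/362880

2357947691/362880


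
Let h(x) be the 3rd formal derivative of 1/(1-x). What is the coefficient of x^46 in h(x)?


Differentiating 3 times: d^3/dx^3 [1/(1-x)] = 3!/(1-x)^4.
The expansion 1/(1-x)^4 = sum_{k>=0} C(k+3, 3) x^k, so the coefficient of x^n in 3!/(1-x)^4 is 3! * C(n+3, 3).
For n = 46: 6 * C(49, 3) = 6 * 18424 = 110544

110544


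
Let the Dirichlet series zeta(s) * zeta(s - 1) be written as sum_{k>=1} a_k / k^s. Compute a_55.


Convolution gives a_k = sum_{d | k} d * 1 = sum_{d | k} d = sigma(k), the sum of positive divisors of k.
For k = 55, the divisors are 1, 5, 11, 55, so
sigma(55) = 1 + 5 + 11 + 55 = 72.

72


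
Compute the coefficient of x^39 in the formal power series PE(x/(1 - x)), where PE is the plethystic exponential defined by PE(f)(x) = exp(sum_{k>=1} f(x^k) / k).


For f(x) = x/(1 - x) we have
sum_{k>=1} f(x^k) / k = sum_{k>=1} (1/k) * x^k / (1 - x^k) = sum_{k, m >= 1} x^(k m) / k,
which after exponentiating simplifies to
PE(x/(1 - x)) = prod_{k>=1} 1 / (1 - x^k).
This is the generating function for the partition function p(n), so the coefficient of x^39 is p(39).
Computing p(39) by dynamic programming over parts 1, 2, ..., 39: p(39) = 31185.

31185


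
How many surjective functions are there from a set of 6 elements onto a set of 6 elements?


By inclusion-exclusion on which target elements are missed, the number of surjections from an n-set onto a k-set is
surj(n, k) = sum_{j=0}^{k} (-1)^j C(k, j) (k - j)^n.
Equivalently surj(n, k) = k! * S(n, k), where S(n, k) is the Stirling number of the second kind.
For n = 6, k = 6:
S(6, 6) = 1, so
surj = 6! * 1 = 720 * 1 = 720.

720


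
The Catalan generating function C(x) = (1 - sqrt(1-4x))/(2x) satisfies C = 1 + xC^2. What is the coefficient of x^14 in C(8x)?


Substituting x -> 8x scales the n-th coefficient by 8^n, so [x^14] C(8x) = 8^14 * C_14.
C_14 = C(2*14, 14)/(15) = 40116600/15 = 2674440.
So 8^14 * 2674440 = 4398046511104 * 2674440 = 11762311511156981760.

11762311511156981760


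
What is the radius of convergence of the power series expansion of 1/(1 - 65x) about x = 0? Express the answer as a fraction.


Expanding 1/(1 - 65x) = sum_{k>=0} 65^k x^k, the series converges when |65x| < 1, i.e., |x| < 1/65.
So the radius of convergence is 1/65 = 1/65.

1/65


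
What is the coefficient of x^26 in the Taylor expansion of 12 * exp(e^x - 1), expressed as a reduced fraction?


exp(e^x - 1) = sum_{k>=0} Bell_k x^k / k!, where Bell_k is the k-th Bell number.
So the coefficient of x^26 is 12 * Bell_26 / 26!.
Computing: Bell_26 = 49631246523618756274 and 26! = 403291461126605635584000000, giving
12 * 49631246523618756274/403291461126605635584000000 = 1459742544812316361/988459463545602048000000.

1459742544812316361/988459463545602048000000


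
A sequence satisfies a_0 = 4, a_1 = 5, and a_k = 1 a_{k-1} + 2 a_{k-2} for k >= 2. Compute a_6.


The characteristic equation is t^2 - 1 t - 2 = 0, with roots r_1 = 2 and r_2 = -1 (so c_1 = r_1 + r_2, c_2 = -r_1 r_2 as required).
One can use the closed form a_n = A r_1^n + B r_2^n, but direct iteration is more reliable:
a_0 = 4, a_1 = 5, a_2 = 13, a_3 = 23, a_4 = 49, a_5 = 95, a_6 = 193.
So a_6 = 193.

193


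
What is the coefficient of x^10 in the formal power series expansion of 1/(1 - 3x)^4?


The general identity 1/(1 - c x)^r = sum_{k>=0} c^k C(k + r - 1, r - 1) x^k follows by substituting y = c x into 1/(1 - y)^r = sum_{k>=0} C(k + r - 1, r - 1) y^k.
For c = 3, r = 4, k = 10:
3^10 * C(13, 3) = 59049 * 286 = 16888014.

16888014


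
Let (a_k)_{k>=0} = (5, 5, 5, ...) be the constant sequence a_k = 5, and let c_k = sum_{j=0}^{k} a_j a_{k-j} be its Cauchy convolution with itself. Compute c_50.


Since a_j = 5 for all j >= 0, the convolution sum becomes
c_k = sum_{j=0}^{k} 5 * 5 = 25 * (k + 1).
Equivalently, the generating function of (a_k) is 5/(1 - x) and its square is 25/(1 - x)^2 = sum_{k>=0} 25(k + 1) x^k.
For k = 50: 25 * 51 = 1275.

1275


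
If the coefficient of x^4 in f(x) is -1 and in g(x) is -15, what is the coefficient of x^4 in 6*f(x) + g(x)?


Scalar multiplication scales coefficients: 6 * -1 = -6.
Then add the g coefficient: -6 + -15
= -21

-21


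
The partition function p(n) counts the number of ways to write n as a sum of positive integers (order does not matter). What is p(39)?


Using the generating function prod_{k>=1} 1/(1-x^k), we compute p(39).
By dynamic programming over parts 1 through 39:
p(39) = 31185

31185


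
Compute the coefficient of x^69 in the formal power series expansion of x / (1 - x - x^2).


Let f(x) = sum_{k>=0} a_k x^k. Multiplying f(x) * (1 - x - x^2) = x and matching coefficients gives a_0 = 0, a_1 = 1, and a_k = a_{k-1} + a_{k-2} for k >= 2. These are the Fibonacci numbers F_k.
Iterating from F_0 = 0, F_1 = 1:
F_0=0, F_1=1, F_2=1, F_3=2, F_4=3, F_5=5, F_6=8, F_7=13, F_8=21, F_9=34, ...
F_69 = 117669030460994.

117669030460994


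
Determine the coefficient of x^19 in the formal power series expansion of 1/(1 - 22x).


The geometric series identity gives 1/(1 - c x) = sum_{k>=0} c^k x^k, so the coefficient of x^k is c^k.
Here c = 22 and k = 19.
Computing: 22^19 = 32064977213018365645815808

32064977213018365645815808


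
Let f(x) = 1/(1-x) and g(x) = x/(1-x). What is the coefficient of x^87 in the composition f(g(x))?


First simplify the composition: f(g(x)) = 1/(1 - x/(1-x)) = (1-x)/((1-x) - x) = (1-x)/(1-2x).
Now extract the coefficient. Write (1-x)/(1-2x) = 1/(1-2x) - x/(1-2x).
The coefficient of x^n in 1/(1-2x) is 2^n, and in x/(1-2x) is 2^(n-1) (for n >= 1).
So the coefficient of x^87 is 2^87 - 2^86 = 154742504910672534362390528 - 77371252455336267181195264 = 77371252455336267181195264.

77371252455336267181195264


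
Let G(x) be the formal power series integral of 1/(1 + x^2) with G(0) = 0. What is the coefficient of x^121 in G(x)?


1/(1 + x^2) = sum_{j>=0} (-1)^j x^(2j). Integrating termwise with G(0) = 0:
G(x) = sum_{j>=0} (-1)^j x^(2j+1) / (2j+1) = arctan(x).
Only odd powers are nonzero. For x^121 write 121 = 2*60 + 1, giving
(-1)^60 / 121 = 1/121 = 1/121.

1/121


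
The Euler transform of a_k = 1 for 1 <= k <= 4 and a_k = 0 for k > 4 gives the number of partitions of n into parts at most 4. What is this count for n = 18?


Partitions of 18 into parts at most 4:
Using generating function (1-x)^(-1)(1-x^2)^(-1)...(1-x^4)^(-1),
the coefficient of x^18 = 84

84


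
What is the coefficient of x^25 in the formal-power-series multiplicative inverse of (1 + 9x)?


The inverse is 1/(1 + 9x). Apply the geometric identity 1/(1 - y) = sum_{k>=0} y^k with y = -9x:
1/(1 + 9x) = sum_{k>=0} (-9)^k x^k.
So the coefficient of x^25 is (-9)^25 = -717897987691852588770249.

-717897987691852588770249


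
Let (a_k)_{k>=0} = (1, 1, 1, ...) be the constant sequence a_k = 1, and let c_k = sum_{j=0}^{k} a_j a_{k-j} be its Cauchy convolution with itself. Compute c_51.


Since a_j = 1 for all j >= 0, the convolution sum becomes
c_k = sum_{j=0}^{k} 1 * 1 = 1 * (k + 1).
Equivalently, the generating function of (a_k) is 1/(1 - x) and its square is 1/(1 - x)^2 = sum_{k>=0} 1(k + 1) x^k.
For k = 51: 1 * 52 = 52.

52


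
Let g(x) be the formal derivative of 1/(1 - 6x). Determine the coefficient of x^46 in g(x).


Differentiate termwise: d/dx sum_{k>=0} 6^k x^k = sum_{k>=1} k 6^k x^(k-1) = sum_{j>=0} (j+1) 6^(j+1) x^j.
Equivalently, d/dx [1/(1 - 6x)] = 6/(1 - 6x)^2.
For j = 46: 47 * 6^47 = 47 * 3742042951225759540014535187298779136 = 175876018707610698380683153803042619392.

175876018707610698380683153803042619392


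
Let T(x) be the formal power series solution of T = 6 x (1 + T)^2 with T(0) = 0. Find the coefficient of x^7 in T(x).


Apply the Lagrange inversion formula: if T = 6 x * phi(T) with phi(t) = (1 + t)^2, then [x^n] T = 6^n * (1/n) [t^(n-1)] phi(t)^n = 6^n * (1/n) [t^(n-1)] (1 + t)^(2n) = 6^n * (1/n) C(2n, n-1).
Using the identity C(2n, n-1) = C(2n, n) * n / (n+1), the unscaled factor equals C(2n, n) / (n+1) = C_n, the n-th Catalan number.
For n = 7: C_7 = C(14, 7) / 8 = 3432/8 = 429.
With the 6^7 = 279936 factor, the coefficient is 279936 * 429 = 120092544.

120092544


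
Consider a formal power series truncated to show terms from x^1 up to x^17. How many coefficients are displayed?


From x^1 to x^17 inclusive, the count is 17 - 1 + 1 = 17.

17


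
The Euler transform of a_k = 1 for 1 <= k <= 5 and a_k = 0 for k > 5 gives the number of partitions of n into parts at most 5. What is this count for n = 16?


Partitions of 16 into parts at most 5:
Using generating function (1-x)^(-1)(1-x^2)^(-1)...(1-x^5)^(-1),
the coefficient of x^16 = 101

101


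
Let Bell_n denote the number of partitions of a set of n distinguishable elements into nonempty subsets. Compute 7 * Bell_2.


Bell_2 can be computed from the Bell triangle or from Dobinski's identity Bell_n = (1/e) * sum_{k>=0} k^n / k!.
Computing Bell_2 = 2.
Then 7 * 2 = 14.

14


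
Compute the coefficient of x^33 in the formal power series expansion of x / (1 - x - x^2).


Let f(x) = sum_{k>=0} a_k x^k. Multiplying f(x) * (1 - x - x^2) = x and matching coefficients gives a_0 = 0, a_1 = 1, and a_k = a_{k-1} + a_{k-2} for k >= 2. These are the Fibonacci numbers F_k.
Iterating from F_0 = 0, F_1 = 1:
F_0=0, F_1=1, F_2=1, F_3=2, F_4=3, F_5=5, F_6=8, F_7=13, F_8=21, F_9=34, ...
F_33 = 3524578.

3524578


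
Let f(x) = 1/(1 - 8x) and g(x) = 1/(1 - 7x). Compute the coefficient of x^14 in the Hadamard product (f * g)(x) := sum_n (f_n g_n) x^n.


f has coefficients f_k = 8^k and g has coefficients g_k = 7^k, so the Hadamard product has coefficient (f*g)_k = 8^k * 7^k = 56^k.
For k = 14: 56^14 = 2982856619293778479415296.

2982856619293778479415296


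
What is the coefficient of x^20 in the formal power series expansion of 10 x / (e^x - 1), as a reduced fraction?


The exponential generating function for Bernoulli numbers is
x / (e^x - 1) = sum_{k>=0} B_k x^k / k!.
So the coefficient of x^20 in 10 x / (e^x - 1) is 10 B_20 / 20!.
Computing: B_20 = -174611/330, 20! = 2432902008176640000, giving
10 * -174611/330 / 2432902008176640000 = -174611/80285766269829120000.

-174611/80285766269829120000


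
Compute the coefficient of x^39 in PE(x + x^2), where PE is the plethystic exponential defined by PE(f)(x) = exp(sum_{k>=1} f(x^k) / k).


With f(x) = x + x^2, the exponent is sum_{k>=1} (x^k + x^(2k)) / k = -ln(1 - x) - ln(1 - x^2). Exponentiating:
PE(x + x^2) = 1 / ((1 - x)(1 - x^2)).
This is the generating function for partitions of n into parts of size 1 or 2. The number of 2's can be any j in 0..19, and the rest are 1's, so
[x^39] = floor(39/2) + 1 = 20.

20


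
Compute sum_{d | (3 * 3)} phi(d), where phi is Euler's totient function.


First, 3 * 3 = 9. One classical identity is sum_{d | n} phi(d) = n (each k in [1, n] has a unique gcd with n, and among the k's with gcd(k, n) = n/d there are phi(d) of them). So the sum equals 9. We also verify directly:
Divisors of 9: 1, 3, 9.
phi values: 1, 2, 6.
Sum = 9.

9


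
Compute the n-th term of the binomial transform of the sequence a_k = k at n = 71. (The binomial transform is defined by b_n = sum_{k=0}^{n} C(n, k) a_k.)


With a_k = k, b_n = sum_{k=0}^{n} C(n, k) k. Using k * C(n, k) = n * C(n-1, k-1) gives b_n = n * sum_{k>=1} C(n-1, k-1) = n * 2^(n-1).
For n = 71: 71 * 2^70 = 71 * 1180591620717411303424 = 83822005070936202543104.

83822005070936202543104


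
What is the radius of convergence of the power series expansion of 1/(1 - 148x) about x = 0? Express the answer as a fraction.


Expanding 1/(1 - 148x) = sum_{k>=0} 148^k x^k, the series converges when |148x| < 1, i.e., |x| < 1/148.
So the radius of convergence is 1/148 = 1/148.

1/148


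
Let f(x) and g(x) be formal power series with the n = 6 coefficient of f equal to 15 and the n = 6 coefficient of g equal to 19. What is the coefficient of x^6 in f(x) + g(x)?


Addition of formal power series is termwise.
The coefficient of x^6 in f + g = 15 + 19
= 34

34


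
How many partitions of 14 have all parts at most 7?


Using the generating function (1-x)^(-1)(1-x^2)^(-1)...(1-x^7)^(-1),
the coefficient of x^14 counts these restricted partitions.
Result = 105

105


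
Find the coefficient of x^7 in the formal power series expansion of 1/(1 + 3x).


Write 1/(1 + c x) = 1/(1 - (-c) x) and apply the geometric-series identity
1/(1 - y) = sum_{k>=0} y^k to get 1/(1 + c x) = sum_{k>=0} (-c)^k x^k.
So the coefficient of x^k is (-c)^k = (-1)^k * c^k.
Here c = 3 and k = 7:
(-3)^7 = -1 * 2187 = -2187

-2187


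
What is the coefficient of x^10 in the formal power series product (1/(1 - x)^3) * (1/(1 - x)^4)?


Combine the factors: (1/(1 - x)^3) * (1/(1 - x)^4) = 1/(1 - x)^7.
Then use 1/(1 - x)^r = sum_{k>=0} C(k + r - 1, r - 1) x^k with r = 7 and k = 10:
C(16, 6) = 8008.

8008


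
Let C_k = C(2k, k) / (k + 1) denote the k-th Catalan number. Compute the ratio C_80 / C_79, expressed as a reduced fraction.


Using C_k = (2k)! / (k! (k+1)!), the ratio C_{k+1}/C_k simplifies to
C_{k+1}/C_k = [(2k+2)! / ((k+1)! (k+2)!)] * [k! (k+1)! / (2k)!]
 = (2k+2)(2k+1) / ((k+1)(k+2)) = 2(2k+1) / (k+2).
For k = 79: 2(2*79 + 1) / (79 + 2) = 318/81 = 106/27.

106/27


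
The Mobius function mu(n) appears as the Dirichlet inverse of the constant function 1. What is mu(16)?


16 has a squared prime factor, so mu(16) = 0.
Factorization reveals a repeated prime.

0


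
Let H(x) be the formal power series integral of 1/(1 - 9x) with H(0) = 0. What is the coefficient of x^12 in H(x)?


1/(1 - 9x) = sum_{k>=0} 9^k x^k. Integrating termwise with H(0) = 0:
H(x) = sum_{k>=0} 9^k x^(k+1) / (k+1) = sum_{m>=1} 9^(m-1) x^m / m.
For m = 12: 9^11/12 = 31381059609/12 = 10460353203/4.

10460353203/4


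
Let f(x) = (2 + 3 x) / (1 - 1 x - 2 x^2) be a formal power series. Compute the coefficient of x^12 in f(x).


Write f(x) = sum_{k>=0} a_k x^k. Multiplying both sides by 1 - 1 x - 2 x^2 gives
(1 - 1 x - 2 x^2) sum_{k>=0} a_k x^k = 2 + 3 x.
Matching coefficients:
 x^0: a_0 = 2
 x^1: a_1 - 1 a_0 = 3  =>  a_1 = 1*2 + 3 = 5
 x^k (k >= 2): a_k = 1 a_{k-1} + 2 a_{k-2}.
Iterating: a_2 = 9, a_3 = 19, a_4 = 37, a_5 = 75, a_6 = 149, a_7 = 299, a_8 = 597, a_9 = 1195, a_10 = 2389, a_11 = 4779, a_12 = 9557.
So the coefficient of x^12 is 9557.

9557


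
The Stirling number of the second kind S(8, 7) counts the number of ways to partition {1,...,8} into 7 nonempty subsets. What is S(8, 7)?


Using the explicit formula S(n,k) = (1/k!) sum_{j=0}^{k} (-1)^(k-j) C(k,j) j^n:
S(8, 7) = 28
Equivalently, S(n,k) is n! times the coefficient of x^n in the EGF (e^x - 1)^k / k!.

28


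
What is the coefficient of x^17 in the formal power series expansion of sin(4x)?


The Maclaurin series is sin(t) = sum_{k>=0} (-1)^k t^(2k+1) / (2k+1)!, so substituting t = 4x, only odd powers of x are nonzero, with coefficient of x^(2k+1) equal to (-1)^k 4^(2k+1) / (2k+1)!.
Write 17 = 2*8 + 1, giving the coefficient (-1)^8 * 4^17 / 17! = 17179869184/355687428096000 = 524288/10854718875.

524288/10854718875


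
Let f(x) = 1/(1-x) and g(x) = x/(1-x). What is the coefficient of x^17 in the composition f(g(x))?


First simplify the composition: f(g(x)) = 1/(1 - x/(1-x)) = (1-x)/((1-x) - x) = (1-x)/(1-2x).
Now extract the coefficient. Write (1-x)/(1-2x) = 1/(1-2x) - x/(1-2x).
The coefficient of x^n in 1/(1-2x) is 2^n, and in x/(1-2x) is 2^(n-1) (for n >= 1).
So the coefficient of x^17 is 2^17 - 2^16 = 131072 - 65536 = 65536.

65536


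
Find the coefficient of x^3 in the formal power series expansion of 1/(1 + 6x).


Write 1/(1 + c x) = 1/(1 - (-c) x) and apply the geometric-series identity
1/(1 - y) = sum_{k>=0} y^k to get 1/(1 + c x) = sum_{k>=0} (-c)^k x^k.
So the coefficient of x^k is (-c)^k = (-1)^k * c^k.
Here c = 6 and k = 3:
(-6)^3 = -1 * 216 = -216

-216


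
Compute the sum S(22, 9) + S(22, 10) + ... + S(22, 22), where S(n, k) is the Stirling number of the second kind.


By definition, S(n, k) counts partitions of an n-set into exactly k nonempty blocks.
Computing row n = 22 for k = 9..22:
S(22, k): 1241963303533920, 835143799377954, 366282500870286, 108823356051137, 22496861868481, 3295165281331, 345615943200, 26046574004, 1404142047, 53374629, 1389850, 23485, 231, 1
Sum = 2578378108430556.

2578378108430556


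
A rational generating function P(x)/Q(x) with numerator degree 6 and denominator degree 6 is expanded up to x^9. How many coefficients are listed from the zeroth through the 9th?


Expanding up to x^9 gives the coefficients for x^0, x^1, ..., x^9.
That is 9 + 1 = 10 coefficients in total.

10


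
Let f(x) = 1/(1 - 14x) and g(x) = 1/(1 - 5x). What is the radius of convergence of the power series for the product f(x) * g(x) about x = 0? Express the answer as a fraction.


The radius of 1/(1 - 14x) is 1/14 (nearest singularity at x = 1/14), and the radius of 1/(1 - 5x) is 1/5.
The product f(x)*g(x) = 1/((1 - 14x)(1 - 5x)) has singularities at both 1/14 and 1/5, so its radius of convergence is the distance to the nearest one:
min(1/14, 1/5) = 1/14.

1/14


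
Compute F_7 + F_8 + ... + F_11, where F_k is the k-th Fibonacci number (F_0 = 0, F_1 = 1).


Use the identity sum_{k=0}^{N} F_k = F_{N+2} - 1 (which follows from F_{k+2} - F_{k+1} = F_k). Then
sum_{k=7}^{11} F_k = (F_{13} - 1) - (F_{8} - 1) = F_{13} - F_{8}.
Computing: F_{13} = 233, F_{8} = 21, so
Sum = 233 - 21 = 212.

212


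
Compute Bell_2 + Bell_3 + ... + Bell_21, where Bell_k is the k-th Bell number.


Recall Bell_k counts set partitions of a k-set (with Bell_0 = 1 by convention).
Bell_2 through Bell_21: 2, 5, 15, 52, 203, 877, 4140, 21147, 115975, 678570, 4213597, 27644437, 190899322, 1382958545, 10480142147, 82864869804, 682076806159, 5832742205057, 51724158235372, 474869816156751
Sum = 2 + 5 + 15 + 52 + 203 + 877 + 4140 + 21147 + 115975 + 678570 + 4213597 + 27644437 + 190899322 + 1382958545 + 10480142147 + 82864869804 + 682076806159 + 5832742205057 + 51724158235372 + 474869816156751 = 533203744952177.

533203744952177


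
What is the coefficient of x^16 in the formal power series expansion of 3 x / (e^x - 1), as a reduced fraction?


The exponential generating function for Bernoulli numbers is
x / (e^x - 1) = sum_{k>=0} B_k x^k / k!.
So the coefficient of x^16 in 3 x / (e^x - 1) is 3 B_16 / 16!.
Computing: B_16 = -3617/510, 16! = 20922789888000, giving
3 * -3617/510 / 20922789888000 = -3617/3556874280960000.

-3617/3556874280960000


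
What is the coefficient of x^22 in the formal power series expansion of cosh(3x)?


The Maclaurin series is cosh(t) = sum_{m>=0} t^(2m) / (2m)!, so substituting t = 3x, only even powers of x are nonzero, with coefficient of x^(2m) equal to 3^(2m) / (2m)!.
For x^22 the coefficient is 3^22/22! = 31381059609/1124000727777607680000 = 1594323/57105153064960000.

1594323/57105153064960000
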